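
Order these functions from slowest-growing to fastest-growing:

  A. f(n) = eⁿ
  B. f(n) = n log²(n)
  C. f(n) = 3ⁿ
B < A < C

Comparing growth rates:
B = n log²(n) is O(n log² n)
A = eⁿ is O(eⁿ)
C = 3ⁿ is O(3ⁿ)

Therefore, the order from slowest to fastest is: B < A < C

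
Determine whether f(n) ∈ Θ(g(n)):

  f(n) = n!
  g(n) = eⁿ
False

f(n) = n! is O(n!), and g(n) = eⁿ is O(eⁿ).
Since they have different growth rates, f(n) = Θ(g(n)) is false.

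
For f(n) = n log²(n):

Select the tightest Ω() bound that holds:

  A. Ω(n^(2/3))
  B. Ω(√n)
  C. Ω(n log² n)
C

f(n) = n log²(n) is Ω(n log² n).
All listed options are valid Big-Ω bounds (lower bounds),
but Ω(n log² n) is the tightest (largest valid bound).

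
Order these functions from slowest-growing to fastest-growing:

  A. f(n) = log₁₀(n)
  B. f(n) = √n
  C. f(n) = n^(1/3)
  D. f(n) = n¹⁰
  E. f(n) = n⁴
A < C < B < E < D

Comparing growth rates:
A = log₁₀(n) is O(log n)
C = n^(1/3) is O(n^(1/3))
B = √n is O(√n)
E = n⁴ is O(n⁴)
D = n¹⁰ is O(n¹⁰)

Therefore, the order from slowest to fastest is: A < C < B < E < D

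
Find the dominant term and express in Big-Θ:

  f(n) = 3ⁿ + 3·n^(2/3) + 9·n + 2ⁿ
Θ(3ⁿ)

Order the terms by growth rate: 3·n^(2/3) ≺ 9·n ≺ 2ⁿ ≺ 3ⁿ.
The fastest-growing term 3ⁿ dominates as n → ∞; dropping its constant factor gives Θ(3ⁿ).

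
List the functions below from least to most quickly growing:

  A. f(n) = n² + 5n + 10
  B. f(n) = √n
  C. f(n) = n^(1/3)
C < B < A

Comparing growth rates:
C = n^(1/3) is O(n^(1/3))
B = √n is O(√n)
A = n² + 5n + 10 is O(n²)

Therefore, the order from slowest to fastest is: C < B < A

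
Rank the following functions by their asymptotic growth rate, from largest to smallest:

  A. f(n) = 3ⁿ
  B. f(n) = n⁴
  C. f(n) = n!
C > A > B

Comparing growth rates:
C = n! is O(n!)
A = 3ⁿ is O(3ⁿ)
B = n⁴ is O(n⁴)

Therefore, the order from fastest to slowest is: C > A > B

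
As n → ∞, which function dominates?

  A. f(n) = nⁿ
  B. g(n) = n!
A

f(n) = nⁿ is O(nⁿ), while g(n) = n! is O(n!).
Since O(nⁿ) grows faster than O(n!), f(n) dominates.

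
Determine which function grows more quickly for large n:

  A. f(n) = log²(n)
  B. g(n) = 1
A

f(n) = log²(n) is O(log² n), while g(n) = 1 is O(1).
Since O(log² n) grows faster than O(1), f(n) dominates.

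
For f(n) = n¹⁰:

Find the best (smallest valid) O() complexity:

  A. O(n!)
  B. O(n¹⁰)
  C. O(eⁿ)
B

f(n) = n¹⁰ is O(n¹⁰).
All listed options are valid Big-O bounds (upper bounds),
but O(n¹⁰) is the tightest (smallest valid bound).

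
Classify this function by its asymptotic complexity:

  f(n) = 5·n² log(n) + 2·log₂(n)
O(n² log n)

The dominant term in 5·n² log(n) + 2·log₂(n) is 5·n² log(n), which is Θ(n² log n).
Lower-order terms (2·log₂(n)) are asymptotically negligible.
Constants are absorbed, so the tightest bound is O(n² log n).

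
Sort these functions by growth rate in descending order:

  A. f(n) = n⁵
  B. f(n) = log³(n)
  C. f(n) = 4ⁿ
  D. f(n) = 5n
C > A > D > B

Comparing growth rates:
C = 4ⁿ is O(4ⁿ)
A = n⁵ is O(n⁵)
D = 5n is O(n)
B = log³(n) is O(log³ n)

Therefore, the order from fastest to slowest is: C > A > D > B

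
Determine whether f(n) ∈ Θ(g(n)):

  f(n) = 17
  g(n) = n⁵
False

f(n) = 17 is O(1), and g(n) = n⁵ is O(n⁵).
Since they have different growth rates, f(n) = Θ(g(n)) is false.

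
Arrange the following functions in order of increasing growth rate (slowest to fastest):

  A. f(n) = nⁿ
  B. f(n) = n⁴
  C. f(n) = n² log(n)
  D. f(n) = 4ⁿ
C < B < D < A

Comparing growth rates:
C = n² log(n) is O(n² log n)
B = n⁴ is O(n⁴)
D = 4ⁿ is O(4ⁿ)
A = nⁿ is O(nⁿ)

Therefore, the order from slowest to fastest is: C < B < D < A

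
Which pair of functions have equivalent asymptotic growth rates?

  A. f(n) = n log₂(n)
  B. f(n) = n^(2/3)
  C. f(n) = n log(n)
A and C

Examining each function:
  A. n log₂(n) is O(n log n)
  B. n^(2/3) is O(n^(2/3))
  C. n log(n) is O(n log n)

Functions A and C both have the same complexity class.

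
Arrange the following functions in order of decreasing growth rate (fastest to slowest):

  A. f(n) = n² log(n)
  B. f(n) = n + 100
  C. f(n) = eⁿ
C > A > B

Comparing growth rates:
C = eⁿ is O(eⁿ)
A = n² log(n) is O(n² log n)
B = n + 100 is O(n)

Therefore, the order from fastest to slowest is: C > A > B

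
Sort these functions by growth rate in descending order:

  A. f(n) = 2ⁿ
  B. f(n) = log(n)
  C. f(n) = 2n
A > C > B

Comparing growth rates:
A = 2ⁿ is O(2ⁿ)
C = 2n is O(n)
B = log(n) is O(log n)

Therefore, the order from fastest to slowest is: A > C > B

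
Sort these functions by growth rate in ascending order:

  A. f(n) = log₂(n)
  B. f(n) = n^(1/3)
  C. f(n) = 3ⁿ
A < B < C

Comparing growth rates:
A = log₂(n) is O(log n)
B = n^(1/3) is O(n^(1/3))
C = 3ⁿ is O(3ⁿ)

Therefore, the order from slowest to fastest is: A < B < C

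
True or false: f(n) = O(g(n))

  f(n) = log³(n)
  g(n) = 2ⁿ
True

f(n) = log³(n) is O(log³ n), and g(n) = 2ⁿ is O(2ⁿ).
Since O(log³ n) ⊆ O(2ⁿ) (f grows no faster than g), f(n) = O(g(n)) is true.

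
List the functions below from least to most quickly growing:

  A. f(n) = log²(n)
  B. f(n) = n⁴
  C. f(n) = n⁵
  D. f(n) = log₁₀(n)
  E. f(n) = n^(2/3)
D < A < E < B < C

Comparing growth rates:
D = log₁₀(n) is O(log n)
A = log²(n) is O(log² n)
E = n^(2/3) is O(n^(2/3))
B = n⁴ is O(n⁴)
C = n⁵ is O(n⁵)

Therefore, the order from slowest to fastest is: D < A < E < B < C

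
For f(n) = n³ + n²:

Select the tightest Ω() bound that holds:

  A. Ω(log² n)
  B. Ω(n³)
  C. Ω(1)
B

f(n) = n³ + n² is Ω(n³).
All listed options are valid Big-Ω bounds (lower bounds),
but Ω(n³) is the tightest (largest valid bound).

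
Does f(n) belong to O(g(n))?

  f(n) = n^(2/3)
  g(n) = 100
False

f(n) = n^(2/3) is O(n^(2/3)), and g(n) = 100 is O(1).
Since O(n^(2/3)) grows faster than O(1), f(n) = O(g(n)) is false.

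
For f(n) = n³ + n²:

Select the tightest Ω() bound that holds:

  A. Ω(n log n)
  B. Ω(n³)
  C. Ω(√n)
B

f(n) = n³ + n² is Ω(n³).
All listed options are valid Big-Ω bounds (lower bounds),
but Ω(n³) is the tightest (largest valid bound).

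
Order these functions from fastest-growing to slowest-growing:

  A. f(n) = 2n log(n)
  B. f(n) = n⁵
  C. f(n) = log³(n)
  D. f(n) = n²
B > D > A > C

Comparing growth rates:
B = n⁵ is O(n⁵)
D = n² is O(n²)
A = 2n log(n) is O(n log n)
C = log³(n) is O(log³ n)

Therefore, the order from fastest to slowest is: B > D > A > C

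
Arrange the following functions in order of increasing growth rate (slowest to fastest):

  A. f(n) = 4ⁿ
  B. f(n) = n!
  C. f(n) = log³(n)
C < A < B

Comparing growth rates:
C = log³(n) is O(log³ n)
A = 4ⁿ is O(4ⁿ)
B = n! is O(n!)

Therefore, the order from slowest to fastest is: C < A < B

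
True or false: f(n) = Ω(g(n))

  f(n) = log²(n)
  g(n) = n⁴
False

f(n) = log²(n) is O(log² n), and g(n) = n⁴ is O(n⁴).
Since O(log² n) grows slower than O(n⁴), f(n) = Ω(g(n)) is false.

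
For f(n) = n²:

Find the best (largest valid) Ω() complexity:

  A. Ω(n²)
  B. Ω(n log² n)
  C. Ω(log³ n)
A

f(n) = n² is Ω(n²).
All listed options are valid Big-Ω bounds (lower bounds),
but Ω(n²) is the tightest (largest valid bound).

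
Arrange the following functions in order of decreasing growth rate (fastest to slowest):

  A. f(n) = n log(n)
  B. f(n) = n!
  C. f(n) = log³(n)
B > A > C

Comparing growth rates:
B = n! is O(n!)
A = n log(n) is O(n log n)
C = log³(n) is O(log³ n)

Therefore, the order from fastest to slowest is: B > A > C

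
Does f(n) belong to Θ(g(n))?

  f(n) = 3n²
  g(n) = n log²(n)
False

f(n) = 3n² is O(n²), and g(n) = n log²(n) is O(n log² n).
Since they have different growth rates, f(n) = Θ(g(n)) is false.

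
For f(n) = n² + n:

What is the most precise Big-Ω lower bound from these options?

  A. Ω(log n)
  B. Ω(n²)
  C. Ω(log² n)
B

f(n) = n² + n is Ω(n²).
All listed options are valid Big-Ω bounds (lower bounds),
but Ω(n²) is the tightest (largest valid bound).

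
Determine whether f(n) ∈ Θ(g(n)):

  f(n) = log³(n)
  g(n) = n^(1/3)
False

f(n) = log³(n) is O(log³ n), and g(n) = n^(1/3) is O(n^(1/3)).
Since they have different growth rates, f(n) = Θ(g(n)) is false.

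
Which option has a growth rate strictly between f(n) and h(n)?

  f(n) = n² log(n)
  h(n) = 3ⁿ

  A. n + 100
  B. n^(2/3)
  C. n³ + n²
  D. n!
C

We need g(n) with n² log(n) = o(g(n)) and g(n) = o(3ⁿ), i.e. O(n² log n) ≺ g ≺ O(3ⁿ).
Check each option:
  A. n + 100 — O(n) does not grow strictly faster than f(n)
  B. n^(2/3) — O(n^(2/3)) does not grow strictly faster than f(n)
  C. n³ + n² — O(n³) is strictly between O(n² log n) and O(3ⁿ) ✓
  D. n! — O(n!) does not grow strictly slower than h(n)

Only option C (n³ + n²) lies strictly between.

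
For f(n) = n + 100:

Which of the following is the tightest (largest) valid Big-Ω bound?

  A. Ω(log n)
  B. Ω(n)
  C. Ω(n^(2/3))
B

f(n) = n + 100 is Ω(n).
All listed options are valid Big-Ω bounds (lower bounds),
but Ω(n) is the tightest (largest valid bound).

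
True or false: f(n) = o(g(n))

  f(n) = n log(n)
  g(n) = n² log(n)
True

f(n) = n log(n) is O(n log n), and g(n) = n² log(n) is O(n² log n).
Since O(n log n) grows strictly slower than O(n² log n), f(n) = o(g(n)) is true.
This means lim(n→∞) f(n)/g(n) = 0.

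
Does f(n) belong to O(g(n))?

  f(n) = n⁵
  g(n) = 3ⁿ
True

f(n) = n⁵ is O(n⁵), and g(n) = 3ⁿ is O(3ⁿ).
Since O(n⁵) ⊆ O(3ⁿ) (f grows no faster than g), f(n) = O(g(n)) is true.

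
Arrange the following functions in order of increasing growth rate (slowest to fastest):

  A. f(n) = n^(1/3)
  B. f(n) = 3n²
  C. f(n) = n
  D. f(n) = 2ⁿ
A < C < B < D

Comparing growth rates:
A = n^(1/3) is O(n^(1/3))
C = n is O(n)
B = 3n² is O(n²)
D = 2ⁿ is O(2ⁿ)

Therefore, the order from slowest to fastest is: A < C < B < D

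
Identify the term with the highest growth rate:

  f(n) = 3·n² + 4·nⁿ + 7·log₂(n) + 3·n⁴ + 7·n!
4·nⁿ

Looking at each term:
  - 3·n² is O(n²)
  - 4·nⁿ is O(nⁿ)
  - 7·log₂(n) is O(log n)
  - 3·n⁴ is O(n⁴)
  - 7·n! is O(n!)

The term 4·nⁿ (O(nⁿ)) grows fastest and dominates all others.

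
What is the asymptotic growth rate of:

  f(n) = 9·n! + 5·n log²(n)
Θ(n!)

Order the terms by growth rate: 5·n log²(n) ≺ 9·n!.
The fastest-growing term 9·n! dominates as n → ∞; dropping its constant factor gives Θ(n!).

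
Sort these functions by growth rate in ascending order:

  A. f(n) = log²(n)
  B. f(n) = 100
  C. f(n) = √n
B < A < C

Comparing growth rates:
B = 100 is O(1)
A = log²(n) is O(log² n)
C = √n is O(√n)

Therefore, the order from slowest to fastest is: B < A < C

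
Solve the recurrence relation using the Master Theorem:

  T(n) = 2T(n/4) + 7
Θ(n^log₄(2))

Master Theorem: a = 2, b = 4, f(n) = 7.
Compute the critical exponent d = log₄(2) = 0.500.
Compare f(n) = Θ(1) against n^d:
  k = 0 < d = 0.500, so f(n) = O(n^(d-ε)) — Case 1.
  The recursion cost dominates: T(n) = Θ(n^d) = Θ(n^log₄(2)).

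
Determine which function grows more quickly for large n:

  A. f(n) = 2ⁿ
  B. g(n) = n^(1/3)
A

f(n) = 2ⁿ is O(2ⁿ), while g(n) = n^(1/3) is O(n^(1/3)).
Since O(2ⁿ) grows faster than O(n^(1/3)), f(n) dominates.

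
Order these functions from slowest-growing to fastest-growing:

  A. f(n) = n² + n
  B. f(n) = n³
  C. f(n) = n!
A < B < C

Comparing growth rates:
A = n² + n is O(n²)
B = n³ is O(n³)
C = n! is O(n!)

Therefore, the order from slowest to fastest is: A < B < C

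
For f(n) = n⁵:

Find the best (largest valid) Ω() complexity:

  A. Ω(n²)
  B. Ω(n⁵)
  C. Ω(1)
B

f(n) = n⁵ is Ω(n⁵).
All listed options are valid Big-Ω bounds (lower bounds),
but Ω(n⁵) is the tightest (largest valid bound).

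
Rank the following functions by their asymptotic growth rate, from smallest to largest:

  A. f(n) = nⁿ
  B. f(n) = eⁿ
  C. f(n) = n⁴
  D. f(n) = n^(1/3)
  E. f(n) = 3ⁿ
D < C < B < E < A

Comparing growth rates:
D = n^(1/3) is O(n^(1/3))
C = n⁴ is O(n⁴)
B = eⁿ is O(eⁿ)
E = 3ⁿ is O(3ⁿ)
A = nⁿ is O(nⁿ)

Therefore, the order from slowest to fastest is: D < C < B < E < A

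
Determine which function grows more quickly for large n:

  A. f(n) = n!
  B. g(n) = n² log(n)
A

f(n) = n! is O(n!), while g(n) = n² log(n) is O(n² log n).
Since O(n!) grows faster than O(n² log n), f(n) dominates.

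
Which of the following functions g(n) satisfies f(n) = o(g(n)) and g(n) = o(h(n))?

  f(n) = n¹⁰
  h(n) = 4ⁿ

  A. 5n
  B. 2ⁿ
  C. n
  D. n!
B

We need g(n) with n¹⁰ = o(g(n)) and g(n) = o(4ⁿ), i.e. O(n¹⁰) ≺ g ≺ O(4ⁿ).
Check each option:
  A. 5n — O(n) does not grow strictly faster than f(n)
  B. 2ⁿ — O(2ⁿ) is strictly between O(n¹⁰) and O(4ⁿ) ✓
  C. n — O(n) does not grow strictly faster than f(n)
  D. n! — O(n!) does not grow strictly slower than h(n)

Only option B (2ⁿ) lies strictly between.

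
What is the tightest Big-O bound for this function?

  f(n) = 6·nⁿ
O(nⁿ)

The dominant term in 6·nⁿ is 6·nⁿ, which is Θ(nⁿ).
Constants are absorbed, so the tightest bound is O(nⁿ).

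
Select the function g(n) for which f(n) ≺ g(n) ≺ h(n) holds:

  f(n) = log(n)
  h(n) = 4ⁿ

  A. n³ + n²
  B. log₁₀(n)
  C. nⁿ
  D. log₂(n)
A

We need g(n) with log(n) = o(g(n)) and g(n) = o(4ⁿ), i.e. O(log n) ≺ g ≺ O(4ⁿ).
Check each option:
  A. n³ + n² — O(n³) is strictly between O(log n) and O(4ⁿ) ✓
  B. log₁₀(n) — O(log n) does not grow strictly faster than f(n)
  C. nⁿ — O(nⁿ) does not grow strictly slower than h(n)
  D. log₂(n) — O(log n) does not grow strictly faster than f(n)

Only option A (n³ + n²) lies strictly between.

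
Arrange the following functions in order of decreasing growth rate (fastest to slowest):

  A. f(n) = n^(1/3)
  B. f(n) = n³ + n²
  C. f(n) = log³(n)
B > A > C

Comparing growth rates:
B = n³ + n² is O(n³)
A = n^(1/3) is O(n^(1/3))
C = log³(n) is O(log³ n)

Therefore, the order from fastest to slowest is: B > A > C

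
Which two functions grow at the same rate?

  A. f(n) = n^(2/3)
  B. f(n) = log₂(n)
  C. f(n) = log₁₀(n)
B and C

Examining each function:
  A. n^(2/3) is O(n^(2/3))
  B. log₂(n) is O(log n)
  C. log₁₀(n) is O(log n)

Functions B and C both have the same complexity class.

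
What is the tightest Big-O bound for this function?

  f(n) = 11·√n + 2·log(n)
O(√n)

The dominant term in 11·√n + 2·log(n) is 11·√n, which is Θ(√n).
Lower-order terms (2·log(n)) are asymptotically negligible.
Constants are absorbed, so the tightest bound is O(√n).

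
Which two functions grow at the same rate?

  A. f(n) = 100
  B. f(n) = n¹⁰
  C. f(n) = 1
A and C

Examining each function:
  A. 100 is O(1)
  B. n¹⁰ is O(n¹⁰)
  C. 1 is O(1)

Functions A and C both have the same complexity class.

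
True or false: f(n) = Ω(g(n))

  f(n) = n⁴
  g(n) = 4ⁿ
False

f(n) = n⁴ is O(n⁴), and g(n) = 4ⁿ is O(4ⁿ).
Since O(n⁴) grows slower than O(4ⁿ), f(n) = Ω(g(n)) is false.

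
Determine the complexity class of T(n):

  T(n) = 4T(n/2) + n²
Θ(n² log n)

Master Theorem: a = 4, b = 2, f(n) = n².
Compute the critical exponent d = log₂(4) = 2.
Compare f(n) = Θ(n²) against n^d:
  k = 2 = d, so f(n) = Θ(n^d) — Case 2.
  Work is balanced across levels: T(n) = Θ(n^d log n) = Θ(n² log n).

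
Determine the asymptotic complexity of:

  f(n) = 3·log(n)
O(log n)

The dominant term in 3·log(n) is 3·log(n), which is Θ(log n).
Constants are absorbed, so the tightest bound is O(log n).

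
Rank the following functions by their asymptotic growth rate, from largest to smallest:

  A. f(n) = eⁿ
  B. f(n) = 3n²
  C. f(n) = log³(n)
A > B > C

Comparing growth rates:
A = eⁿ is O(eⁿ)
B = 3n² is O(n²)
C = log³(n) is O(log³ n)

Therefore, the order from fastest to slowest is: A > B > C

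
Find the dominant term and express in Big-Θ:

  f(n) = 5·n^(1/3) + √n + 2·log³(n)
Θ(√n)

Order the terms by growth rate: 2·log³(n) ≺ 5·n^(1/3) ≺ √n.
The fastest-growing term √n dominates as n → ∞; dropping its constant factor gives Θ(√n).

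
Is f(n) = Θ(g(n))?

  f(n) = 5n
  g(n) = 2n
True

f(n) = 5n and g(n) = 2n are both O(n).
Since they have the same asymptotic growth rate, f(n) = Θ(g(n)) is true.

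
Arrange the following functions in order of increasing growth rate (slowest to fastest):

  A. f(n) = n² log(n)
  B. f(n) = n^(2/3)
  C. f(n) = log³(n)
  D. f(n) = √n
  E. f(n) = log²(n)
E < C < D < B < A

Comparing growth rates:
E = log²(n) is O(log² n)
C = log³(n) is O(log³ n)
D = √n is O(√n)
B = n^(2/3) is O(n^(2/3))
A = n² log(n) is O(n² log n)

Therefore, the order from slowest to fastest is: E < C < D < B < A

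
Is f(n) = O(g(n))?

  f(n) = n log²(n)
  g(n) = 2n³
True

f(n) = n log²(n) is O(n log² n), and g(n) = 2n³ is O(n³).
Since O(n log² n) ⊆ O(n³) (f grows no faster than g), f(n) = O(g(n)) is true.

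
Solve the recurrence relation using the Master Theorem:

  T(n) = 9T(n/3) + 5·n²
Θ(n² log n)

Master Theorem: a = 9, b = 3, f(n) = 5·n².
Compute the critical exponent d = log₃(9) = 2.
Compare f(n) = Θ(n²) against n^d:
  k = 2 = d, so f(n) = Θ(n^d) — Case 2.
  Work is balanced across levels: T(n) = Θ(n^d log n) = Θ(n² log n).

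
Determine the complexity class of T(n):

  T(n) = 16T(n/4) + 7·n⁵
Θ(n⁵)

Master Theorem: a = 16, b = 4, f(n) = 7·n⁵.
Compute the critical exponent d = log₄(16) = 2.
Compare f(n) = Θ(n⁵) against n^d:
  k = 5 > d = 2, so f(n) = Ω(n^(d+ε)) — Case 3.
  Regularity: a·(n/b)^5/n^5 = a/b^5 = 16/1024 < 1 ✓.
  The top-level work dominates: T(n) = Θ(f(n)) = Θ(n⁵).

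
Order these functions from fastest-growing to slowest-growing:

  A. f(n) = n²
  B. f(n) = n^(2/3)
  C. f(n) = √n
A > B > C

Comparing growth rates:
A = n² is O(n²)
B = n^(2/3) is O(n^(2/3))
C = √n is O(√n)

Therefore, the order from fastest to slowest is: A > B > C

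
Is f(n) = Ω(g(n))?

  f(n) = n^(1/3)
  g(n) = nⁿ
False

f(n) = n^(1/3) is O(n^(1/3)), and g(n) = nⁿ is O(nⁿ).
Since O(n^(1/3)) grows slower than O(nⁿ), f(n) = Ω(g(n)) is false.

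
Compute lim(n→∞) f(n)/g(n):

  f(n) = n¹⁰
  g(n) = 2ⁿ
0

Since n¹⁰ (O(n¹⁰)) grows slower than 2ⁿ (O(2ⁿ)),
the ratio f(n)/g(n) → 0 as n → ∞.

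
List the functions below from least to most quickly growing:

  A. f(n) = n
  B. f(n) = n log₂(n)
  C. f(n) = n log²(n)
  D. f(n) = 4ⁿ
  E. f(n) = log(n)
E < A < B < C < D

Comparing growth rates:
E = log(n) is O(log n)
A = n is O(n)
B = n log₂(n) is O(n log n)
C = n log²(n) is O(n log² n)
D = 4ⁿ is O(4ⁿ)

Therefore, the order from slowest to fastest is: E < A < B < C < D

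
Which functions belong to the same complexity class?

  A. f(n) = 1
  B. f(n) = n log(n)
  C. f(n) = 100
A and C

Examining each function:
  A. 1 is O(1)
  B. n log(n) is O(n log n)
  C. 100 is O(1)

Functions A and C both have the same complexity class.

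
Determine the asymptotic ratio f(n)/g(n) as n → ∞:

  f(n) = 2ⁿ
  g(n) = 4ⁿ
0

Since 2ⁿ (O(2ⁿ)) grows slower than 4ⁿ (O(4ⁿ)),
the ratio f(n)/g(n) → 0 as n → ∞.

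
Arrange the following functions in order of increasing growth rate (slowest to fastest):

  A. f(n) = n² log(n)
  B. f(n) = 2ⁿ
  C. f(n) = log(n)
C < A < B

Comparing growth rates:
C = log(n) is O(log n)
A = n² log(n) is O(n² log n)
B = 2ⁿ is O(2ⁿ)

Therefore, the order from slowest to fastest is: C < A < B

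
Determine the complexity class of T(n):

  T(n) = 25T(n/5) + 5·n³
Θ(n³)

Master Theorem: a = 25, b = 5, f(n) = 5·n³.
Compute the critical exponent d = log₅(25) = 2.
Compare f(n) = Θ(n³) against n^d:
  k = 3 > d = 2, so f(n) = Ω(n^(d+ε)) — Case 3.
  Regularity: a·(n/b)^3/n^3 = a/b^3 = 25/125 < 1 ✓.
  The top-level work dominates: T(n) = Θ(f(n)) = Θ(n³).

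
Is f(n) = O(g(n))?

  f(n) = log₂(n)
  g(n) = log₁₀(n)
True

f(n) = log₂(n) and g(n) = log₁₀(n) are both O(log n).
Big-O permits equal growth rates (f ≤ c·g for some c), so f(n) = O(g(n)) is true.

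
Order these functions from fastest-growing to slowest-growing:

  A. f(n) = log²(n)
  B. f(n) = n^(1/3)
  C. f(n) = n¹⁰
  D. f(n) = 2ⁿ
D > C > B > A

Comparing growth rates:
D = 2ⁿ is O(2ⁿ)
C = n¹⁰ is O(n¹⁰)
B = n^(1/3) is O(n^(1/3))
A = log²(n) is O(log² n)

Therefore, the order from fastest to slowest is: D > C > B > A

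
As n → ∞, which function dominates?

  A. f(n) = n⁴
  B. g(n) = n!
B

f(n) = n⁴ is O(n⁴), while g(n) = n! is O(n!).
Since O(n!) grows faster than O(n⁴), g(n) dominates.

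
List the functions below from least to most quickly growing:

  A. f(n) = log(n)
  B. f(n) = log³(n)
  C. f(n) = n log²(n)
A < B < C

Comparing growth rates:
A = log(n) is O(log n)
B = log³(n) is O(log³ n)
C = n log²(n) is O(n log² n)

Therefore, the order from slowest to fastest is: A < B < C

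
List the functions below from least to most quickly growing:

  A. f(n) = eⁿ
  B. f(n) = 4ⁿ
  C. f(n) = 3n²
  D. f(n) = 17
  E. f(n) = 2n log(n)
D < E < C < A < B

Comparing growth rates:
D = 17 is O(1)
E = 2n log(n) is O(n log n)
C = 3n² is O(n²)
A = eⁿ is O(eⁿ)
B = 4ⁿ is O(4ⁿ)

Therefore, the order from slowest to fastest is: D < E < C < A < B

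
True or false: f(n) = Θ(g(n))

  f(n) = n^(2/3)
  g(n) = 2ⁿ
False

f(n) = n^(2/3) is O(n^(2/3)), and g(n) = 2ⁿ is O(2ⁿ).
Since they have different growth rates, f(n) = Θ(g(n)) is false.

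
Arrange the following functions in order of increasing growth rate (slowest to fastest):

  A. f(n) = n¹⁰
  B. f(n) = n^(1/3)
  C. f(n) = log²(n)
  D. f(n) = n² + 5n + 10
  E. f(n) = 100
E < C < B < D < A

Comparing growth rates:
E = 100 is O(1)
C = log²(n) is O(log² n)
B = n^(1/3) is O(n^(1/3))
D = n² + 5n + 10 is O(n²)
A = n¹⁰ is O(n¹⁰)

Therefore, the order from slowest to fastest is: E < C < B < D < A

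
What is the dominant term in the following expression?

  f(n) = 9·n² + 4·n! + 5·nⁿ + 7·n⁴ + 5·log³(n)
5·nⁿ

Looking at each term:
  - 9·n² is O(n²)
  - 4·n! is O(n!)
  - 5·nⁿ is O(nⁿ)
  - 7·n⁴ is O(n⁴)
  - 5·log³(n) is O(log³ n)

The term 5·nⁿ (O(nⁿ)) grows fastest and dominates all others.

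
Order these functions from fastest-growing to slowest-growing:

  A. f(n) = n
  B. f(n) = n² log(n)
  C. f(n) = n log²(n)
B > C > A

Comparing growth rates:
B = n² log(n) is O(n² log n)
C = n log²(n) is O(n log² n)
A = n is O(n)

Therefore, the order from fastest to slowest is: B > C > A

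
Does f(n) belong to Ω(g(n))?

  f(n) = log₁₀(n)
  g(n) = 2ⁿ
False

f(n) = log₁₀(n) is O(log n), and g(n) = 2ⁿ is O(2ⁿ).
Since O(log n) grows slower than O(2ⁿ), f(n) = Ω(g(n)) is false.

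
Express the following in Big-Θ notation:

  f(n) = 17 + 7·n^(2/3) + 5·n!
Θ(n!)

Order the terms by growth rate: 17 ≺ 7·n^(2/3) ≺ 5·n!.
The fastest-growing term 5·n! dominates as n → ∞; dropping its constant factor gives Θ(n!).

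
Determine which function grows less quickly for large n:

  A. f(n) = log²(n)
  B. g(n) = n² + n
A

f(n) = log²(n) is O(log² n), while g(n) = n² + n is O(n²).
Since O(log² n) grows slower than O(n²), f(n) is dominated.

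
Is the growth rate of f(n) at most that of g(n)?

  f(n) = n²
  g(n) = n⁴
True

f(n) = n² is O(n²), and g(n) = n⁴ is O(n⁴).
Since O(n²) ⊆ O(n⁴) (f grows no faster than g), f(n) = O(g(n)) is true.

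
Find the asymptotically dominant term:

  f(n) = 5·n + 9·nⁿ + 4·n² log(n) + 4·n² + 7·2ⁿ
9·nⁿ

Looking at each term:
  - 5·n is O(n)
  - 9·nⁿ is O(nⁿ)
  - 4·n² log(n) is O(n² log n)
  - 4·n² is O(n²)
  - 7·2ⁿ is O(2ⁿ)

The term 9·nⁿ (O(nⁿ)) grows fastest and dominates all others.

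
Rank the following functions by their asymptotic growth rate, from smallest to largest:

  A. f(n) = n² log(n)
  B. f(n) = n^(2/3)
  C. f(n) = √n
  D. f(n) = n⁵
C < B < A < D

Comparing growth rates:
C = √n is O(√n)
B = n^(2/3) is O(n^(2/3))
A = n² log(n) is O(n² log n)
D = n⁵ is O(n⁵)

Therefore, the order from slowest to fastest is: C < B < A < D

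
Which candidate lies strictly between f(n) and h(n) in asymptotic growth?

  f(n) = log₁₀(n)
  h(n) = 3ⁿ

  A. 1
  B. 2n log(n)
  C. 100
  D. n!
B

We need g(n) with log₁₀(n) = o(g(n)) and g(n) = o(3ⁿ), i.e. O(log n) ≺ g ≺ O(3ⁿ).
Check each option:
  A. 1 — O(1) does not grow strictly faster than f(n)
  B. 2n log(n) — O(n log n) is strictly between O(log n) and O(3ⁿ) ✓
  C. 100 — O(1) does not grow strictly faster than f(n)
  D. n! — O(n!) does not grow strictly slower than h(n)

Only option B (2n log(n)) lies strictly between.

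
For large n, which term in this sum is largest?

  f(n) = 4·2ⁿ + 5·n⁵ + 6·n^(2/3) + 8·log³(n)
4·2ⁿ

Looking at each term:
  - 4·2ⁿ is O(2ⁿ)
  - 5·n⁵ is O(n⁵)
  - 6·n^(2/3) is O(n^(2/3))
  - 8·log³(n) is O(log³ n)

The term 4·2ⁿ (O(2ⁿ)) grows fastest and dominates all others.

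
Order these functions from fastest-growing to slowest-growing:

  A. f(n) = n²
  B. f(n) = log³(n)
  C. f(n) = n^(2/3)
A > C > B

Comparing growth rates:
A = n² is O(n²)
C = n^(2/3) is O(n^(2/3))
B = log³(n) is O(log³ n)

Therefore, the order from fastest to slowest is: A > C > B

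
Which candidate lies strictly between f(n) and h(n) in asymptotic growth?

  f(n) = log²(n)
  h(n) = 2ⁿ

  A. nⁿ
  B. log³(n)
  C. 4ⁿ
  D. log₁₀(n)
B

We need g(n) with log²(n) = o(g(n)) and g(n) = o(2ⁿ), i.e. O(log² n) ≺ g ≺ O(2ⁿ).
Check each option:
  A. nⁿ — O(nⁿ) does not grow strictly slower than h(n)
  B. log³(n) — O(log³ n) is strictly between O(log² n) and O(2ⁿ) ✓
  C. 4ⁿ — O(4ⁿ) does not grow strictly slower than h(n)
  D. log₁₀(n) — O(log n) does not grow strictly faster than f(n)

Only option B (log³(n)) lies strictly between.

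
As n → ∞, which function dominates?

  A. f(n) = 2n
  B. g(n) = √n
A

f(n) = 2n is O(n), while g(n) = √n is O(√n).
Since O(n) grows faster than O(√n), f(n) dominates.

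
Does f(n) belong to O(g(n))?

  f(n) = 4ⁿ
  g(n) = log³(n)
False

f(n) = 4ⁿ is O(4ⁿ), and g(n) = log³(n) is O(log³ n).
Since O(4ⁿ) grows faster than O(log³ n), f(n) = O(g(n)) is false.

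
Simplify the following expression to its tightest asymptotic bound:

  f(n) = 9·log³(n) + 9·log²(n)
Θ(log³ n)

Order the terms by growth rate: 9·log²(n) ≺ 9·log³(n).
The fastest-growing term 9·log³(n) dominates as n → ∞; dropping its constant factor gives Θ(log³ n).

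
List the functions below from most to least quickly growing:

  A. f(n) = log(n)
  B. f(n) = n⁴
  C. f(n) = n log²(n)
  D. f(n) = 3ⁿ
D > B > C > A

Comparing growth rates:
D = 3ⁿ is O(3ⁿ)
B = n⁴ is O(n⁴)
C = n log²(n) is O(n log² n)
A = log(n) is O(log n)

Therefore, the order from fastest to slowest is: D > B > C > A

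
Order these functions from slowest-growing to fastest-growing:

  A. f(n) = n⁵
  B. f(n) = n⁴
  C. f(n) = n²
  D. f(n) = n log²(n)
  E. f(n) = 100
E < D < C < B < A

Comparing growth rates:
E = 100 is O(1)
D = n log²(n) is O(n log² n)
C = n² is O(n²)
B = n⁴ is O(n⁴)
A = n⁵ is O(n⁵)

Therefore, the order from slowest to fastest is: E < D < C < B < A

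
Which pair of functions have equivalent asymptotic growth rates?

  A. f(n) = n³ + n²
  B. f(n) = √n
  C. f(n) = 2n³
A and C

Examining each function:
  A. n³ + n² is O(n³)
  B. √n is O(√n)
  C. 2n³ is O(n³)

Functions A and C both have the same complexity class.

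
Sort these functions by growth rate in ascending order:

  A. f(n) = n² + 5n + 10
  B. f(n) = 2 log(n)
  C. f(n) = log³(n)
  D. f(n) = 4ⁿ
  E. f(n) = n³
B < C < A < E < D

Comparing growth rates:
B = 2 log(n) is O(log n)
C = log³(n) is O(log³ n)
A = n² + 5n + 10 is O(n²)
E = n³ is O(n³)
D = 4ⁿ is O(4ⁿ)

Therefore, the order from slowest to fastest is: B < C < A < E < D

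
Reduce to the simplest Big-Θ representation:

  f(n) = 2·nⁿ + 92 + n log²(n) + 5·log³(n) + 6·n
Θ(nⁿ)

Order the terms by growth rate: 92 ≺ 5·log³(n) ≺ 6·n ≺ n log²(n) ≺ 2·nⁿ.
The fastest-growing term 2·nⁿ dominates as n → ∞; dropping its constant factor gives Θ(nⁿ).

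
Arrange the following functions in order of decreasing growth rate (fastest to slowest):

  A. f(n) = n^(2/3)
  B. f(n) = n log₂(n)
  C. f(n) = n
B > C > A

Comparing growth rates:
B = n log₂(n) is O(n log n)
C = n is O(n)
A = n^(2/3) is O(n^(2/3))

Therefore, the order from fastest to slowest is: B > C > A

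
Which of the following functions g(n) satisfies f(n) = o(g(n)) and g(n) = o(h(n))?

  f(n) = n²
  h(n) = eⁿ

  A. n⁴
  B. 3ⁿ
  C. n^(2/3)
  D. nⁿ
A

We need g(n) with n² = o(g(n)) and g(n) = o(eⁿ), i.e. O(n²) ≺ g ≺ O(eⁿ).
Check each option:
  A. n⁴ — O(n⁴) is strictly between O(n²) and O(eⁿ) ✓
  B. 3ⁿ — O(3ⁿ) does not grow strictly slower than h(n)
  C. n^(2/3) — O(n^(2/3)) does not grow strictly faster than f(n)
  D. nⁿ — O(nⁿ) does not grow strictly slower than h(n)

Only option A (n⁴) lies strictly between.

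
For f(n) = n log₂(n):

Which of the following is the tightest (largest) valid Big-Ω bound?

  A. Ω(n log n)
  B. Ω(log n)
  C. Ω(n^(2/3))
A

f(n) = n log₂(n) is Ω(n log n).
All listed options are valid Big-Ω bounds (lower bounds),
but Ω(n log n) is the tightest (largest valid bound).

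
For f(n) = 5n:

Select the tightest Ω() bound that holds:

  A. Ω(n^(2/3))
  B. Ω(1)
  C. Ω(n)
C

f(n) = 5n is Ω(n).
All listed options are valid Big-Ω bounds (lower bounds),
but Ω(n) is the tightest (largest valid bound).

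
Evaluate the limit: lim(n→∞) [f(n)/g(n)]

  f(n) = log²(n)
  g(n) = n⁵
0

Since log²(n) (O(log² n)) grows slower than n⁵ (O(n⁵)),
the ratio f(n)/g(n) → 0 as n → ∞.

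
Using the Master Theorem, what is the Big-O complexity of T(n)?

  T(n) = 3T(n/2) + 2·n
Θ(n^log₂(3))

Master Theorem: a = 3, b = 2, f(n) = 2·n.
Compute the critical exponent d = log₂(3) = 1.585.
Compare f(n) = Θ(n) against n^d:
  k = 1 < d = 1.585, so f(n) = O(n^(d-ε)) — Case 1.
  The recursion cost dominates: T(n) = Θ(n^d) = Θ(n^log₂(3)).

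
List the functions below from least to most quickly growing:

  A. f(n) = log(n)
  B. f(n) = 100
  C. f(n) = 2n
B < A < C

Comparing growth rates:
B = 100 is O(1)
A = log(n) is O(log n)
C = 2n is O(n)

Therefore, the order from slowest to fastest is: B < A < C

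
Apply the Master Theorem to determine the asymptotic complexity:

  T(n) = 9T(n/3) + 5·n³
Θ(n³)

Master Theorem: a = 9, b = 3, f(n) = 5·n³.
Compute the critical exponent d = log₃(9) = 2.
Compare f(n) = Θ(n³) against n^d:
  k = 3 > d = 2, so f(n) = Ω(n^(d+ε)) — Case 3.
  Regularity: a·(n/b)^3/n^3 = a/b^3 = 9/27 < 1 ✓.
  The top-level work dominates: T(n) = Θ(f(n)) = Θ(n³).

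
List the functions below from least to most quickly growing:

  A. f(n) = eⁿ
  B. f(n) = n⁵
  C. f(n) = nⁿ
B < A < C

Comparing growth rates:
B = n⁵ is O(n⁵)
A = eⁿ is O(eⁿ)
C = nⁿ is O(nⁿ)

Therefore, the order from slowest to fastest is: B < A < C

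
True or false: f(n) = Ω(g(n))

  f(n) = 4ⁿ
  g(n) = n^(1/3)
True

f(n) = 4ⁿ is O(4ⁿ), and g(n) = n^(1/3) is O(n^(1/3)).
Since O(4ⁿ) grows at least as fast as O(n^(1/3)), f(n) = Ω(g(n)) is true.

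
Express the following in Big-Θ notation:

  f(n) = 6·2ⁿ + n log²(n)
Θ(2ⁿ)

Order the terms by growth rate: n log²(n) ≺ 6·2ⁿ.
The fastest-growing term 6·2ⁿ dominates as n → ∞; dropping its constant factor gives Θ(2ⁿ).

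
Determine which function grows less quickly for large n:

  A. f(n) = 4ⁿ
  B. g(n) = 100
B

f(n) = 4ⁿ is O(4ⁿ), while g(n) = 100 is O(1).
Since O(1) grows slower than O(4ⁿ), g(n) is dominated.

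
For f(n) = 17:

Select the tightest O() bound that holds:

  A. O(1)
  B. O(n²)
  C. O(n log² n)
A

f(n) = 17 is O(1).
All listed options are valid Big-O bounds (upper bounds),
but O(1) is the tightest (smallest valid bound).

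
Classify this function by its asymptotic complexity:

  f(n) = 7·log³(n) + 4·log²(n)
O(log³ n)

The dominant term in 7·log³(n) + 4·log²(n) is 7·log³(n), which is Θ(log³ n).
Lower-order terms (4·log²(n)) are asymptotically negligible.
Constants are absorbed, so the tightest bound is O(log³ n).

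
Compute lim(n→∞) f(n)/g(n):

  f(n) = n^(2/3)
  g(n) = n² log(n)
0

Since n^(2/3) (O(n^(2/3))) grows slower than n² log(n) (O(n² log n)),
the ratio f(n)/g(n) → 0 as n → ∞.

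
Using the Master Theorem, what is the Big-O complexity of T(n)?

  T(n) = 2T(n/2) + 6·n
Θ(n log n)

Master Theorem: a = 2, b = 2, f(n) = 6·n.
Compute the critical exponent d = log₂(2) = 1.
Compare f(n) = Θ(n) against n^d:
  k = 1 = d, so f(n) = Θ(n^d) — Case 2.
  Work is balanced across levels: T(n) = Θ(n^d log n) = Θ(n log n).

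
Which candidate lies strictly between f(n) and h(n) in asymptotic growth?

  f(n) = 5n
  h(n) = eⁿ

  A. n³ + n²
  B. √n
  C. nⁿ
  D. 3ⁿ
A

We need g(n) with 5n = o(g(n)) and g(n) = o(eⁿ), i.e. O(n) ≺ g ≺ O(eⁿ).
Check each option:
  A. n³ + n² — O(n³) is strictly between O(n) and O(eⁿ) ✓
  B. √n — O(√n) does not grow strictly faster than f(n)
  C. nⁿ — O(nⁿ) does not grow strictly slower than h(n)
  D. 3ⁿ — O(3ⁿ) does not grow strictly slower than h(n)

Only option A (n³ + n²) lies strictly between.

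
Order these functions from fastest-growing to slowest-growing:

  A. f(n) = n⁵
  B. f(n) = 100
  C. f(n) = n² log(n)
A > C > B

Comparing growth rates:
A = n⁵ is O(n⁵)
C = n² log(n) is O(n² log n)
B = 100 is O(1)

Therefore, the order from fastest to slowest is: A > C > B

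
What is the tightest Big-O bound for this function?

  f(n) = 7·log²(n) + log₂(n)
O(log² n)

The dominant term in 7·log²(n) + log₂(n) is 7·log²(n), which is Θ(log² n).
Lower-order terms (log₂(n)) are asymptotically negligible.
Constants are absorbed, so the tightest bound is O(log² n).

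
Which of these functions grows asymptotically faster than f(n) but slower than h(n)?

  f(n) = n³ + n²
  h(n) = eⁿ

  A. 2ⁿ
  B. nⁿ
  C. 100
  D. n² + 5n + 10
A

We need g(n) with n³ + n² = o(g(n)) and g(n) = o(eⁿ), i.e. O(n³) ≺ g ≺ O(eⁿ).
Check each option:
  A. 2ⁿ — O(2ⁿ) is strictly between O(n³) and O(eⁿ) ✓
  B. nⁿ — O(nⁿ) does not grow strictly slower than h(n)
  C. 100 — O(1) does not grow strictly faster than f(n)
  D. n² + 5n + 10 — O(n²) does not grow strictly faster than f(n)

Only option A (2ⁿ) lies strictly between.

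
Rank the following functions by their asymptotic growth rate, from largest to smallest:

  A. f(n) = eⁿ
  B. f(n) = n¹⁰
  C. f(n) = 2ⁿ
A > C > B

Comparing growth rates:
A = eⁿ is O(eⁿ)
C = 2ⁿ is O(2ⁿ)
B = n¹⁰ is O(n¹⁰)

Therefore, the order from fastest to slowest is: A > C > B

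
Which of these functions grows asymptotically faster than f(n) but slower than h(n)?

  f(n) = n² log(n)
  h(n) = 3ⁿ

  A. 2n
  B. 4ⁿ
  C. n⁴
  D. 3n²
C

We need g(n) with n² log(n) = o(g(n)) and g(n) = o(3ⁿ), i.e. O(n² log n) ≺ g ≺ O(3ⁿ).
Check each option:
  A. 2n — O(n) does not grow strictly faster than f(n)
  B. 4ⁿ — O(4ⁿ) does not grow strictly slower than h(n)
  C. n⁴ — O(n⁴) is strictly between O(n² log n) and O(3ⁿ) ✓
  D. 3n² — O(n²) does not grow strictly faster than f(n)

Only option C (n⁴) lies strictly between.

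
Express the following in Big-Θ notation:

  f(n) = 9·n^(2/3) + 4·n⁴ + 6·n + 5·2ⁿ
Θ(2ⁿ)

Order the terms by growth rate: 9·n^(2/3) ≺ 6·n ≺ 4·n⁴ ≺ 5·2ⁿ.
The fastest-growing term 5·2ⁿ dominates as n → ∞; dropping its constant factor gives Θ(2ⁿ).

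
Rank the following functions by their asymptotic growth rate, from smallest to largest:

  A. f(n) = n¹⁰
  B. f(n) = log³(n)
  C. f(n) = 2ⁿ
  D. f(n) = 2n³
B < D < A < C

Comparing growth rates:
B = log³(n) is O(log³ n)
D = 2n³ is O(n³)
A = n¹⁰ is O(n¹⁰)
C = 2ⁿ is O(2ⁿ)

Therefore, the order from slowest to fastest is: B < D < A < C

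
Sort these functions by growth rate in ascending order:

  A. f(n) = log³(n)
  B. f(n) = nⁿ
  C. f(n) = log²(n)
C < A < B

Comparing growth rates:
C = log²(n) is O(log² n)
A = log³(n) is O(log³ n)
B = nⁿ is O(nⁿ)

Therefore, the order from slowest to fastest is: C < A < B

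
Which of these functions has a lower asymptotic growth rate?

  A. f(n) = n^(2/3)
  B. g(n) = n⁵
A

f(n) = n^(2/3) is O(n^(2/3)), while g(n) = n⁵ is O(n⁵).
Since O(n^(2/3)) grows slower than O(n⁵), f(n) is dominated.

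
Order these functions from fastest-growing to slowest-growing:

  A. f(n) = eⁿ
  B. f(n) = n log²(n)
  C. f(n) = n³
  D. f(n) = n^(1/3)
A > C > B > D

Comparing growth rates:
A = eⁿ is O(eⁿ)
C = n³ is O(n³)
B = n log²(n) is O(n log² n)
D = n^(1/3) is O(n^(1/3))

Therefore, the order from fastest to slowest is: A > C > B > D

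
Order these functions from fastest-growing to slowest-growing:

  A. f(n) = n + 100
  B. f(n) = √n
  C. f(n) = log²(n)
A > B > C

Comparing growth rates:
A = n + 100 is O(n)
B = √n is O(√n)
C = log²(n) is O(log² n)

Therefore, the order from fastest to slowest is: A > B > C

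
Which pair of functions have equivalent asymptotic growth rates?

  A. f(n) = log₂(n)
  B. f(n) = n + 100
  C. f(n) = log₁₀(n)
A and C

Examining each function:
  A. log₂(n) is O(log n)
  B. n + 100 is O(n)
  C. log₁₀(n) is O(log n)

Functions A and C both have the same complexity class.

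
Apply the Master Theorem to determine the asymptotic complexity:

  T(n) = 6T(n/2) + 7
Θ(n^log₂(6))

Master Theorem: a = 6, b = 2, f(n) = 7.
Compute the critical exponent d = log₂(6) = 2.585.
Compare f(n) = Θ(1) against n^d:
  k = 0 < d = 2.585, so f(n) = O(n^(d-ε)) — Case 1.
  The recursion cost dominates: T(n) = Θ(n^d) = Θ(n^log₂(6)).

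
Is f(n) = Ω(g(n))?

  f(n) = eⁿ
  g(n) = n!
False

f(n) = eⁿ is O(eⁿ), and g(n) = n! is O(n!).
Since O(eⁿ) grows slower than O(n!), f(n) = Ω(g(n)) is false.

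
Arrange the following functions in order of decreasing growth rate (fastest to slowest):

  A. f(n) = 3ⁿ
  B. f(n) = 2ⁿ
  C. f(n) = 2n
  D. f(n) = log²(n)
A > B > C > D

Comparing growth rates:
A = 3ⁿ is O(3ⁿ)
B = 2ⁿ is O(2ⁿ)
C = 2n is O(n)
D = log²(n) is O(log² n)

Therefore, the order from fastest to slowest is: A > B > C > D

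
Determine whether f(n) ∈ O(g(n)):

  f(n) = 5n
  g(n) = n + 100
True

f(n) = 5n and g(n) = n + 100 are both O(n).
Big-O permits equal growth rates (f ≤ c·g for some c), so f(n) = O(g(n)) is true.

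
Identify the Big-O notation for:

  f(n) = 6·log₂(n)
O(log n)

The dominant term in 6·log₂(n) is 6·log₂(n), which is Θ(log n).
Constants are absorbed, so the tightest bound is O(log n).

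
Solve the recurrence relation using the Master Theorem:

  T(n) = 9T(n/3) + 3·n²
Θ(n² log n)

Master Theorem: a = 9, b = 3, f(n) = 3·n².
Compute the critical exponent d = log₃(9) = 2.
Compare f(n) = Θ(n²) against n^d:
  k = 2 = d, so f(n) = Θ(n^d) — Case 2.
  Work is balanced across levels: T(n) = Θ(n^d log n) = Θ(n² log n).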